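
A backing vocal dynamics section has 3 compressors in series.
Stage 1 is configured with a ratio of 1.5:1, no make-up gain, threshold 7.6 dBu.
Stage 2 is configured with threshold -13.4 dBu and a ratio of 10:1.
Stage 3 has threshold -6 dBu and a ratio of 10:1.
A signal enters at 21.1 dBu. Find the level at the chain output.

Stage 1: overshoot 13.5 dB → 13.5/1.5 = 9 dB → 16.6 dBu.
Stage 2: 16.6 dBu is 30 dB over -13.4 dBu; at 10:1 that becomes 3 dB over, giving -10.4 dBu.
Stage 3: -10.4 dBu is at or below the -6 dBu threshold — no compression; output -10.4 dBu.

-10.4 dBu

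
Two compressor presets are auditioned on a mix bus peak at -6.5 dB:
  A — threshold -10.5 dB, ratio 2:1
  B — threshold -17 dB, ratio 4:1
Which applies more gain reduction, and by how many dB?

B, by 5.875 dB

A: 4 dB over, compressed to 2 dB over, so 2 dB of GR.
B: 10.5 dB over, compressed to 2.625 dB over, so 7.875 dB of GR.
B applies 5.875 dB more gain reduction.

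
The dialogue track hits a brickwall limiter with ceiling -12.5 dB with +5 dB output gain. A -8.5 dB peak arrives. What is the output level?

-7.5 dB

At ∞:1, everything above -12.5 dB is held at the ceiling.
Output gain then adds 5 dB: -12.5 + 5 = -7.5 dB.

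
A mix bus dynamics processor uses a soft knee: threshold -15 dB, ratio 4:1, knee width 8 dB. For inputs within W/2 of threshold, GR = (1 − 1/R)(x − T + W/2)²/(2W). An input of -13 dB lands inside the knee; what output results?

x − T + W/2 = -13 − (-15) + 4 = 6.
GR = (1 − 1/4) × 6² / 16 = 0.75 × 36 / 16 = 1.6875 dB.
Output = -13 − 1.6875 = -14.6875 dB.

-14.6875 dB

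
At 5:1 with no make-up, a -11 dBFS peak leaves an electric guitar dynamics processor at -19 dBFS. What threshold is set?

Input is 10 dB above T (since output overshoot × R = input overshoot: (-19 − T)·5 = -11 − T gives T = -21 dBFS).
Check: -21 + (-11 − (-21))/5 = -21 + 2 = -19 dBFS. ✓

-21 dBFS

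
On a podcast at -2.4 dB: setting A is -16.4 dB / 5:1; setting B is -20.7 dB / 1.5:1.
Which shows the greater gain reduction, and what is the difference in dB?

A: GR = 14 − 14/5 = 11.2 dB.
B: GR = 18.3 − 18.3/1.5 = 6.1 dB.
Difference: 5.1 dB in favour of A.

A, by 5.1 dB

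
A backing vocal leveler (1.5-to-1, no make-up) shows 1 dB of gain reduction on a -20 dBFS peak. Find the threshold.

Input is 3 dB above T (since output overshoot × R = input overshoot: (-21 − T)·1.5 = -20 − T gives T = -23 dBFS).
Check: -23 + (-20 − (-23))/1.5 = -23 + 2 = -21 dBFS. ✓

-23 dBFS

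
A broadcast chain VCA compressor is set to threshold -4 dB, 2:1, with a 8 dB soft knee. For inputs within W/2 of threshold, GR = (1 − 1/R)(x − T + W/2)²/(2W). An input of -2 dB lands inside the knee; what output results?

x − T + W/2 = -2 − (-4) + 4 = 6.
GR = (1 − 1/2) × 6² / 16 = 0.5 × 36 / 16 = 1.125 dB.
Output = -2 − 1.125 = -3.125 dB.

-3.125 dB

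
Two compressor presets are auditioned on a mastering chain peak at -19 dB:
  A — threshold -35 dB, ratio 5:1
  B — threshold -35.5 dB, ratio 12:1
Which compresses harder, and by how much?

A: GR = 16 − 16/5 = 12.8 dB.
B: GR = 16.5 − 16.5/12 = 15.125 dB.
B applies 2.325 dB more gain reduction.

B, by 2.325 dB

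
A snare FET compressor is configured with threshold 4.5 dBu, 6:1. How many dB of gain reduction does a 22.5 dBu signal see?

15 dB

Overshoot = 22.5 − 4.5 = 18 dB.
At 6:1, output sits 18/6 = 3 dB above threshold.
GR = overshoot in − overshoot out = 18 − 3 = 15 dB.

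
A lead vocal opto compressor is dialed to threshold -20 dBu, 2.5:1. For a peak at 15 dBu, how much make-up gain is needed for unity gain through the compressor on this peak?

Overshoot 35 dB → 35/2.5 = 14 dB after compression, so the compressed level is -20 + 14 = -6 dBu.
Make-up = target − compressed = 15 − (-6) = 21 dB.

21 dB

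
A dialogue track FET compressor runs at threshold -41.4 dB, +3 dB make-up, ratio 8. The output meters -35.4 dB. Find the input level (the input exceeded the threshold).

Stripping the +3 dB make-up gives -38.4 dB at the gain stage.
That's 3 dB above the -41.4 dB threshold.
Input overshoot = R × output overshoot = 24 dB → input = -41.4 + 24 = -17.4 dB.

-17.4 dB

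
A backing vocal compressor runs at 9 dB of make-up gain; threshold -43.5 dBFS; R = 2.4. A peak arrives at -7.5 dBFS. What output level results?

-19.5 dBFS

-7.5 dBFS sits 36 dB over threshold.
The 36 dB excess becomes 15 dB after 2.4:1 reduction.
So the level is -43.5 + 15 = -28.5 dBFS; make-up adds 9 dB, giving -19.5 dBFS.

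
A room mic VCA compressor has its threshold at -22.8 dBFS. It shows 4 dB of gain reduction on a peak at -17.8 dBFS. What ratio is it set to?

5:1

Input overshoot = -17.8 − (-22.8) = 5 dB.
Output overshoot = 5 − 4 = 1 dB.
Ratio = input overshoot / output overshoot = 5 / 1 = 5.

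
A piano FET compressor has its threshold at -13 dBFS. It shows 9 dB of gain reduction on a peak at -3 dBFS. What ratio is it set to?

Input overshoot = -3 − (-13) = 10 dB.
Output overshoot = 10 − 9 = 1 dB.
Ratio = input overshoot / output overshoot = 10 / 1 = 10.

10:1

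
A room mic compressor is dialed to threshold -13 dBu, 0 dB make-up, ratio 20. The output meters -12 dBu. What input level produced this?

7 dBu

That's 1 dB above the -13 dBu threshold.
Undo the ratio: input overshoot = 1 × 20 = 20 dB, giving input = 7 dBu.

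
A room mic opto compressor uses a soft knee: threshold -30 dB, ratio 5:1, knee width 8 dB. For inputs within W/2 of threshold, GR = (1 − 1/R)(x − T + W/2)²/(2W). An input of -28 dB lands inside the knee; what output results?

x − T + W/2 = -28 − (-30) + 4 = 6.
GR = (1 − 1/5) × 6² / 16 = 0.8 × 36 / 16 = 1.8 dB.
Output = -28 − 1.8 = -29.8 dB.

-29.8 dB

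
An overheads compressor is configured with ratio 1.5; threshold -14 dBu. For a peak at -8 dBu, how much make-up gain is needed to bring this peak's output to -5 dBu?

5 dB

Without make-up, output = threshold + overshoot/1.5 = -14 + 4 = -10 dBu.
Gap to target: 5 dB.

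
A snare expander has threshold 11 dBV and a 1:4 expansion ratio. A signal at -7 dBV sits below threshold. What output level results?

-61 dBV

Below threshold, a 1:4 expander applies gain = (4−1)×(T − x) of attenuation.
(4−1) × 18 = 54 dB, so output = -7 − 54 = -61 dBV.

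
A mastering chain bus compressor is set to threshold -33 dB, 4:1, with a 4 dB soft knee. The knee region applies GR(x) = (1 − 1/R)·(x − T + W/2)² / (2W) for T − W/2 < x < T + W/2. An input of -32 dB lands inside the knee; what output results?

x − T + W/2 = -32 − (-33) + 2 = 3.
GR = (1 − 1/4) × 3² / 8 = 0.75 × 9 / 8 = 0.84375 dB.
Output = -32 − 0.84375 = -32.84375 dB.

-32.84375 dB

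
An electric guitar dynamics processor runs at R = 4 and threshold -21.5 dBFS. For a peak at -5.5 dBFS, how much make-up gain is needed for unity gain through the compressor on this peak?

Without make-up, output = threshold + overshoot/4 = -21.5 + 4 = -17.5 dBFS.
Gap to target: 12 dB.

12 dB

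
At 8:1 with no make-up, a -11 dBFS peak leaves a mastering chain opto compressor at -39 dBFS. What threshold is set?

Gain reduction = -11 − (-39) = 28 dB; output overshoot = GR / (R − 1) = 28 / 7 = 4 dB.
Threshold = output − output overshoot = -39 − 4 = -43 dBFS.

-43 dBFS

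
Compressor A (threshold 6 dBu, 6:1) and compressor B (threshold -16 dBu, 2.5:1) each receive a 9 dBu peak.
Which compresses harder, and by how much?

A: overshoot 3 dB → output overshoot 0.5 dB → GR 2.5 dB.
B: overshoot 25 dB → output overshoot 10 dB → GR 15 dB.
B reduces 12.5 dB more.

B, by 12.5 dB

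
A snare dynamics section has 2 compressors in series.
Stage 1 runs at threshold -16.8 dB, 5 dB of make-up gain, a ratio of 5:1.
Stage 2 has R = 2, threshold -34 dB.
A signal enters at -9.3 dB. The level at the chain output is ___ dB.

Stage 1: overshoot 7.5 dB → 7.5/5 = 1.5 dB → -15.3 dB; +5 dB make-up → -10.3 dB.
Stage 2: 23.7 dB above -34 dB, reduced 2:1 to 11.85 dB above → -22.15 dB.

-22.15 dB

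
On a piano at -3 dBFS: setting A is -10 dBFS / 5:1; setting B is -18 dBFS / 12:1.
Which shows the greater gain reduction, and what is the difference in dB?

B, by 8.15 dB

A: GR = 7 − 7/5 = 5.6 dB.
B: GR = 15 − 15/12 = 13.75 dB.
B reduces 8.15 dB more.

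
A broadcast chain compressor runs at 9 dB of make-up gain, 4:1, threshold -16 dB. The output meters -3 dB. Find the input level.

Stripping the +9 dB make-up gives -12 dB at the gain stage.
Post-compression overshoot = -12 − (-16) = 4 dB.
Input overshoot = R × output overshoot = 16 dB → input = -16 + 16 = 0 dB.

0 dB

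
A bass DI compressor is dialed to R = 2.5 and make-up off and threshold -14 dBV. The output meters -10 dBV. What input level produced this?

Post-compression overshoot = -10 − (-14) = 4 dB.
Input overshoot = R × output overshoot = 10 dB → input = -14 + 10 = -4 dBV.

-4 dBV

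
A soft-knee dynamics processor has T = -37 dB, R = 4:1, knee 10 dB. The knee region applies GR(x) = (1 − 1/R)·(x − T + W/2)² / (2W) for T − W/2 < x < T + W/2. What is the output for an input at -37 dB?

-37.9375 dB

x − T + W/2 = -37 − (-37) + 5 = 5.
GR = (1 − 1/4) × 5² / 20 = 0.75 × 25 / 20 = 0.9375 dB.
Output = -37 − 0.9375 = -37.9375 dB.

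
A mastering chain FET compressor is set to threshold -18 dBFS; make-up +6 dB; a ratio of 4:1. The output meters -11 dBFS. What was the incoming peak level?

Stripping the +6 dB make-up gives -17 dBFS at the gain stage.
Post-compression overshoot = -17 − (-18) = 1 dB.
Input overshoot = R × output overshoot = 4 dB → input = -18 + 4 = -14 dBFS.

-14 dBFS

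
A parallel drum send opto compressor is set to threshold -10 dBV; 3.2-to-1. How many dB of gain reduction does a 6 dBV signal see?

The signal is 16 dB above threshold.
A 3.2:1 ratio leaves 5 dB of that excess.
GR = overshoot in − overshoot out = 16 − 5 = 11 dB.

11 dB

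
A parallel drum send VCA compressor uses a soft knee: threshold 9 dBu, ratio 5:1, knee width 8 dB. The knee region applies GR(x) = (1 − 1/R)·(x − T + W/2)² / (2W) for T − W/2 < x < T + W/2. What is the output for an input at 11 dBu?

9.2 dBu

x − T + W/2 = 11 − 9 + 4 = 6.
GR = (1 − 1/5) × 6² / 16 = 0.8 × 36 / 16 = 1.8 dB.
Output = 11 − 1.8 = 9.2 dBu.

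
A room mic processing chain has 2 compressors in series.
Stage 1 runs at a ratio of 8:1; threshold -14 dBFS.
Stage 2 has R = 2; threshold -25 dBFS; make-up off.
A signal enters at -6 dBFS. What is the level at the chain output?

-19 dBFS

Stage 1: 8 dB above -14 dBFS, reduced 8:1 to 1 dB above → -13 dBFS.
Stage 2: overshoot 12 dB → 12/2 = 6 dB → -19 dBFS.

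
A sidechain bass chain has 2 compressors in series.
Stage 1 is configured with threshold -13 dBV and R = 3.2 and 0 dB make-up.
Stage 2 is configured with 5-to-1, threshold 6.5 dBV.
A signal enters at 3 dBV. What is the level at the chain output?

-8 dBV

Stage 1: overshoot 16 dB → 16/3.2 = 5 dB → -8 dBV.
Stage 2: -8 dBV ≤ 6.5 dBV, so stage 2 doesn't engage; output -8 dBV.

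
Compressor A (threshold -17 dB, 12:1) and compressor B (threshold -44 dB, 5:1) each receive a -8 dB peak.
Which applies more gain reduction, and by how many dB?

B, by 20.55 dB

A: 9 dB over, compressed to 0.75 dB over, so 8.25 dB of GR.
B: 36 dB over, compressed to 7.2 dB over, so 28.8 dB of GR.
Difference: 20.55 dB in favour of B.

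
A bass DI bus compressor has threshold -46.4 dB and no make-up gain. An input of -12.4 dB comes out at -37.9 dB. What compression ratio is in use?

Input overshoot = -12.4 − (-46.4) = 34 dB; output overshoot = -37.9 − (-46.4) = 8.5 dB.
Ratio = 34 / 8.5 = 4.

4:1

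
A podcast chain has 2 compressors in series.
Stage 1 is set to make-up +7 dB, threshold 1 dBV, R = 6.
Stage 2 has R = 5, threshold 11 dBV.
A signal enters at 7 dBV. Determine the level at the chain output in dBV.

Stage 1: 6 dB above 1 dBV, reduced 6:1 to 1 dB above → 2 dBV; +7 dB make-up → 9 dBV.
Stage 2: below threshold (9 ≤ 11); passes unchanged; output 9 dBV.

9 dBV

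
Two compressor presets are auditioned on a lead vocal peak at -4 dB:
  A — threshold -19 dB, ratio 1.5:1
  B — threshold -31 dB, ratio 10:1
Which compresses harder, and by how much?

B, by 19.3 dB

A: GR = 15 − 15/1.5 = 5 dB.
B: GR = 27 − 27/10 = 24.3 dB.
B applies 19.3 dB more gain reduction.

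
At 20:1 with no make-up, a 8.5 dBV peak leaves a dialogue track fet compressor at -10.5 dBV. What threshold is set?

-11.5 dBV

Let T be the threshold. Output overshoot = (input overshoot)/R, so -10.5 − T = (8.5 − T)/20.
20·(-10.5 − T) = 8.5 − T → 19·T = -210 − 8.5 = -218.5.
T = -218.5/19 = -11.5 dBV.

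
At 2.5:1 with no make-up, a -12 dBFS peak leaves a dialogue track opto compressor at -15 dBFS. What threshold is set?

Input is 5 dB above T (since output overshoot × R = input overshoot: (-15 − T)·2.5 = -12 − T gives T = -17 dBFS).
Check: -17 + (-12 − (-17))/2.5 = -17 + 2 = -15 dBFS. ✓

-17 dBFS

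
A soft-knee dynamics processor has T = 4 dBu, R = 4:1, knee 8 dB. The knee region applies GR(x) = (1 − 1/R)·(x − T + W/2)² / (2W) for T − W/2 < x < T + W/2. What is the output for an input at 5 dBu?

x − T + W/2 = 5 − 4 + 4 = 5.
GR = (1 − 1/4) × 5² / 16 = 0.75 × 25 / 16 = 1.171875 dB.
Output = 5 − 1.171875 = 3.828125 dBu.

3.828125 dBu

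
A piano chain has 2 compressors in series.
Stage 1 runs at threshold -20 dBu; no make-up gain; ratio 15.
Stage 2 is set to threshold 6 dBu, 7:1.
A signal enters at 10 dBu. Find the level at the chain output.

-18 dBu

Stage 1: 10 dBu is 30 dB over -20 dBu; at 15:1 that becomes 2 dB over, giving -18 dBu.
Stage 2: -18 dBu is at or below the 6 dBu threshold — no compression; output -18 dBu.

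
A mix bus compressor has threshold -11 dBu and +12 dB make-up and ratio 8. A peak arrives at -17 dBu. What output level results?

-5 dBu

-17 dBu is 6 dB below the -11 dBu threshold, so no gain reduction is applied.
Make-up gain adds 12 dB: -17 + 12 = -5 dBu.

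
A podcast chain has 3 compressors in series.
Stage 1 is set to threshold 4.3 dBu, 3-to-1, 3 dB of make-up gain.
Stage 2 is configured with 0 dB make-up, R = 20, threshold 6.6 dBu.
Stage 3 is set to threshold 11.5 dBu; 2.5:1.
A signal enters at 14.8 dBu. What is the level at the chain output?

Stage 1: 10.5 dB above 4.3 dBu, reduced 3:1 to 3.5 dB above → 7.8 dBu; +3 dB make-up → 10.8 dBu.
Stage 2: 10.8 dBu is 4.2 dB over 6.6 dBu; at 20:1 that becomes 0.21 dB over, giving 6.81 dBu.
Stage 3: 6.81 dBu is at or below the 11.5 dBu threshold — no compression; output 6.81 dBu.

6.81 dBu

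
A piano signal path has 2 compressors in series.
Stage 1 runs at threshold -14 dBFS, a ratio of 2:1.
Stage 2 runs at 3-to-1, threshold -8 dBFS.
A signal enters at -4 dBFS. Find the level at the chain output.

Stage 1: overshoot 10 dB → 10/2 = 5 dB → -9 dBFS.
Stage 2: below threshold (-9 ≤ -8); passes unchanged; output -9 dBFS.

-9 dBFS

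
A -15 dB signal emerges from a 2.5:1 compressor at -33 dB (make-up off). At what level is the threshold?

-45 dB

Gain reduction = -15 − (-33) = 18 dB; output overshoot = GR / (R − 1) = 18 / 1.5 = 12 dB.
Threshold = output − output overshoot = -33 − 12 = -45 dB.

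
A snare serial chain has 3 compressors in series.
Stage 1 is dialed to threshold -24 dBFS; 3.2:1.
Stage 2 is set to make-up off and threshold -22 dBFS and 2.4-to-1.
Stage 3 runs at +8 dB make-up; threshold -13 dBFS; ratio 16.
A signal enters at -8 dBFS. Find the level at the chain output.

-12.75 dBFS

Stage 1: -8 dBFS is 16 dB over -24 dBFS; at 3.2:1 that becomes 5 dB over, giving -19 dBFS.
Stage 2: 3 dB above -22 dBFS, reduced 2.4:1 to 1.25 dB above → -20.75 dBFS.
Stage 3: below threshold (-20.75 ≤ -13); passes unchanged; make-up brings it to -12.75 dBFS.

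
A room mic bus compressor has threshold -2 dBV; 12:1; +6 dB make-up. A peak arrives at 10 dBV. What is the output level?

Overshoot: 10 − (-2) = 12 dB.
12:1 compression reduces that to 12/12 = 1 dB over.
Output = -2 + 1 = -1 dBV; make-up adds 6 dB, giving 5 dBV.

5 dBV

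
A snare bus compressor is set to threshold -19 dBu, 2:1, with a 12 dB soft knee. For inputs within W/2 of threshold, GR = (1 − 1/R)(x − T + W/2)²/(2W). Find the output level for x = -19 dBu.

x − T + W/2 = -19 − (-19) + 6 = 6.
GR = (1 − 1/2) × 6² / 24 = 0.5 × 36 / 24 = 0.75 dB.
Output = -19 − 0.75 = -19.75 dBu.

-19.75 dBu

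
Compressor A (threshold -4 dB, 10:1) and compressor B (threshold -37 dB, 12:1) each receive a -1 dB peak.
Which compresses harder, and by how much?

B, by 30.3 dB

A: 3 dB over, compressed to 0.3 dB over, so 2.7 dB of GR.
B: 36 dB over, compressed to 3 dB over, so 33 dB of GR.
Difference: 30.3 dB in favour of B.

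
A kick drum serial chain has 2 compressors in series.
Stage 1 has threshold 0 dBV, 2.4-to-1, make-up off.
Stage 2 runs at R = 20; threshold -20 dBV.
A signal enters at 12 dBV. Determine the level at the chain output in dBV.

Stage 1: 12 dB above 0 dBV, reduced 2.4:1 to 5 dB above → 5 dBV.
Stage 2: 25 dB above -20 dBV, reduced 20:1 to 1.25 dB above → -18.75 dBV.

-18.75 dBV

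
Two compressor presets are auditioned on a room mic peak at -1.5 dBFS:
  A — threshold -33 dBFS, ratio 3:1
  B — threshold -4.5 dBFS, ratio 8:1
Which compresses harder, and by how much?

A, by 18.375 dB

A: 31.5 dB over, compressed to 10.5 dB over, so 21 dB of GR.
B: 3 dB over, compressed to 0.375 dB over, so 2.625 dB of GR.
Difference: 18.375 dB in favour of A.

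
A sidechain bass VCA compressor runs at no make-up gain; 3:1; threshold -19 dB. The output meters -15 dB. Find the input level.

-7 dB

Post-compression overshoot = -15 − (-19) = 4 dB.
Before 3:1 compression the overshoot was 4 × 3 = 12 dB, so input = -19 + 12 = -7 dB.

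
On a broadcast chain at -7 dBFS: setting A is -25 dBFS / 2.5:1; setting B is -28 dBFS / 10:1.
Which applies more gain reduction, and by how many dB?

B, by 8.1 dB

A: overshoot 18 dB → output overshoot 7.2 dB → GR 10.8 dB.
B: overshoot 21 dB → output overshoot 2.1 dB → GR 18.9 dB.
B applies 8.1 dB more gain reduction.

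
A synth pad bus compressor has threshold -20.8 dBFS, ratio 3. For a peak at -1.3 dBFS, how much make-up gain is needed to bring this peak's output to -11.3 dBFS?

The peak compresses to -20.8 + 19.5/3 = -14.3 dBFS.
To reach -11.3 dBFS requires -11.3 − (-14.3) = 3 dB of make-up.

3 dB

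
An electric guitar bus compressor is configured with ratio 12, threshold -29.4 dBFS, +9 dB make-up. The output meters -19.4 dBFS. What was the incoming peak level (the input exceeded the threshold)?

Stripping the +9 dB make-up gives -28.4 dBFS at the gain stage.
That's 1 dB above the -29.4 dBFS threshold.
Undo the ratio: input overshoot = 1 × 12 = 12 dB, giving input = -17.4 dBFS.

-17.4 dBFS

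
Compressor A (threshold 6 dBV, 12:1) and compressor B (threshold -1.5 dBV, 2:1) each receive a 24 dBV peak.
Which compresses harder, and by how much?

A: GR = 18 − 18/12 = 16.5 dB.
B: GR = 25.5 − 25.5/2 = 12.75 dB.
A applies 3.75 dB more gain reduction.

A, by 3.75 dB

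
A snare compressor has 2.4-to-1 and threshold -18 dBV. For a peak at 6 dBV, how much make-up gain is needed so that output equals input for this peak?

The peak compresses to -18 + 24/2.4 = -8 dBV.
To reach 6 dBV requires 6 − (-8) = 14 dB of make-up.

14 dB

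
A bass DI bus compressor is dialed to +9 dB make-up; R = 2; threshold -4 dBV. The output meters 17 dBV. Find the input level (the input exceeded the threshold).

20 dBV

Remove make-up: 17 − 9 = 8 dBV.
Post-compression overshoot = 8 − (-4) = 12 dB.
Undo the ratio: input overshoot = 12 × 2 = 24 dB, giving input = 20 dBV.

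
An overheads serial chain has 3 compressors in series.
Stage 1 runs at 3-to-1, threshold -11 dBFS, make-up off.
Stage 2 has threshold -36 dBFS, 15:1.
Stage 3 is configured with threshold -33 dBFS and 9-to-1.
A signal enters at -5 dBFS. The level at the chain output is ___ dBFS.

-34.2 dBFS

Stage 1: -5 dBFS is 6 dB over -11 dBFS; at 3:1 that becomes 2 dB over, giving -9 dBFS.
Stage 2: overshoot 27 dB → 27/15 = 1.8 dB → -34.2 dBFS.
Stage 3: -34.2 dBFS is at or below the -33 dBFS threshold — no compression; output -34.2 dBFS.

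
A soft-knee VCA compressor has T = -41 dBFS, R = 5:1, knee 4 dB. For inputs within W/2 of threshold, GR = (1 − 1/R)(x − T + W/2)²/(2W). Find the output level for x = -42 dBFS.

-42.1 dBFS

x − T + W/2 = -42 − (-41) + 2 = 1.
GR = (1 − 1/5) × 1² / 8 = 0.8 × 1 / 8 = 0.1 dB.
Output = -42 − 0.1 = -42.1 dBFS.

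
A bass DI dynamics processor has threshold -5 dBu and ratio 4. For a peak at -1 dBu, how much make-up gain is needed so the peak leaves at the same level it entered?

3 dB

The peak compresses to -5 + 4/4 = -4 dBu.
To reach -1 dBu requires -1 − (-4) = 3 dB of make-up.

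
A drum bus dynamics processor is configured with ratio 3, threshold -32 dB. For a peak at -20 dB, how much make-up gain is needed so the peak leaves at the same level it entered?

8 dB

The peak compresses to -32 + 12/3 = -28 dB.
To reach -20 dB requires -20 − (-28) = 8 dB of make-up.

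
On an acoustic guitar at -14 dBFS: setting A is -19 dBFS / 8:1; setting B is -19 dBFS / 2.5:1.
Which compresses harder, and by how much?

A: 5 dB over, compressed to 0.625 dB over, so 4.375 dB of GR.
B: 5 dB over, compressed to 2 dB over, so 3 dB of GR.
A reduces 1.375 dB more.

A, by 1.375 dB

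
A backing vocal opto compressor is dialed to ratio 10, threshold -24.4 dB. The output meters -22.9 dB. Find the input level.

Post-compression overshoot = -22.9 − (-24.4) = 1.5 dB.
Before 10:1 compression the overshoot was 1.5 × 10 = 15 dB, so input = -24.4 + 15 = -9.4 dB.

-9.4 dB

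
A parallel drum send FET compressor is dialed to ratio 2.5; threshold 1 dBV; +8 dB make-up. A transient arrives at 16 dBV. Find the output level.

15 dBV

16 dBV sits 15 dB over threshold.
2.5:1 compression reduces that to 15/2.5 = 6 dB over.
So the level is 1 + 6 = 7 dBV; make-up adds 8 dB, giving 15 dBV.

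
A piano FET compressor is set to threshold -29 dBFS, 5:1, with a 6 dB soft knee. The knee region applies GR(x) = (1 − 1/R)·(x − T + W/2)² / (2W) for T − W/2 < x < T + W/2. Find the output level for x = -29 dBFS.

-29.6 dBFS

x − T + W/2 = -29 − (-29) + 3 = 3.
GR = (1 − 1/5) × 3² / 12 = 0.8 × 9 / 12 = 0.6 dB.
Output = -29 − 0.6 = -29.6 dBFS.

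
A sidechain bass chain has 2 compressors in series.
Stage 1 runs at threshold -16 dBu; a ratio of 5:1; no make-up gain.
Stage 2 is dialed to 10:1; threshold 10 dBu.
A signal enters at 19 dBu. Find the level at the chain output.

Stage 1: overshoot 35 dB → 35/5 = 7 dB → -9 dBu.
Stage 2: below threshold (-9 ≤ 10); passes unchanged; output -9 dBu.

-9 dBu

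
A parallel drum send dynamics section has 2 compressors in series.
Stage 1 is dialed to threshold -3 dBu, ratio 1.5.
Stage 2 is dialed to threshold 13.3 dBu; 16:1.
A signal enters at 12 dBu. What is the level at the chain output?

Stage 1: 15 dB above -3 dBu, reduced 1.5:1 to 10 dB above → 7 dBu.
Stage 2: 7 dBu is at or below the 13.3 dBu threshold — no compression; output 7 dBu.

7 dBu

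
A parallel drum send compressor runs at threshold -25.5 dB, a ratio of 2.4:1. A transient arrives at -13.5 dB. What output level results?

-13.5 dB sits 12 dB over threshold.
2.4:1 compression reduces that to 12/2.4 = 5 dB over.
Output = -25.5 + 5 = -20.5 dB.

-20.5 dB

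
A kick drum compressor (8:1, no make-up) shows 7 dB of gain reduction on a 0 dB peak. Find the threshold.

-8 dB

Gain reduction = 0 − (-7) = 7 dB; output overshoot = GR / (R − 1) = 7 / 7 = 1 dB.
Threshold = output − output overshoot = -7 − 1 = -8 dB.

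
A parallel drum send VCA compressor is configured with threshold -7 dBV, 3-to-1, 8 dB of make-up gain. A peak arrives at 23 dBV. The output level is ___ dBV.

23 dBV sits 30 dB over threshold.
The 30 dB excess becomes 10 dB after 3:1 reduction.
So the level is -7 + 10 = 3 dBV; make-up adds 8 dB, giving 11 dBV.

11 dBV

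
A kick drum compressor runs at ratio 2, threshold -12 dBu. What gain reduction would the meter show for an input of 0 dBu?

6 dB

0 dBu exceeds the threshold by 12 dB.
After 2:1 compression the overshoot becomes 12/2 = 6 dB.
GR = overshoot in − overshoot out = 12 − 6 = 6 dB.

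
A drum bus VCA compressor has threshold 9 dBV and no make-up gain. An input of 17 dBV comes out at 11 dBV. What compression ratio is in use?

4:1

Input overshoot = 17 − 9 = 8 dB; output overshoot = 11 − 9 = 2 dB.
Ratio = 8 / 2 = 4.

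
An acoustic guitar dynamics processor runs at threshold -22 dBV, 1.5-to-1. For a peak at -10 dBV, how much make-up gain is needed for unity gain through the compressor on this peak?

4 dB

Overshoot 12 dB → 12/1.5 = 8 dB after compression, so the compressed level is -22 + 8 = -14 dBV.
Make-up = target − compressed = -10 − (-14) = 4 dB.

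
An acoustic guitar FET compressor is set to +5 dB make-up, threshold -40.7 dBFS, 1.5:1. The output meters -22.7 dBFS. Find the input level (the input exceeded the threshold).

Stripping the +5 dB make-up gives -27.7 dBFS at the gain stage.
Post-compression overshoot = -27.7 − (-40.7) = 13 dB.
Before 1.5:1 compression the overshoot was 13 × 1.5 = 19.5 dB, so input = -40.7 + 19.5 = -21.2 dBFS.

-21.2 dBFS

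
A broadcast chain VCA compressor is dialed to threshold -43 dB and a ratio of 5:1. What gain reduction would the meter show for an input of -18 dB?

20 dB

The signal is 25 dB above threshold.
After 5:1 compression the overshoot becomes 25/5 = 5 dB.
GR = overshoot in − overshoot out = 25 − 5 = 20 dB.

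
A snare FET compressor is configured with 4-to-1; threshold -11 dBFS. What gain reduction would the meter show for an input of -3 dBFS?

6 dB

Overshoot = -3 − (-11) = 8 dB.
After 4:1 compression the overshoot becomes 8/4 = 2 dB.
So the signal is attenuated by 8 − 2 = 6 dB.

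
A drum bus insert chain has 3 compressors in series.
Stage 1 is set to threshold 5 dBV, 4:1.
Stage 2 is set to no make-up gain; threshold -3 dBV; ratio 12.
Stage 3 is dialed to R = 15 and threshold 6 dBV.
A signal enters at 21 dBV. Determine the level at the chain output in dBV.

-2 dBV

Stage 1: 16 dB above 5 dBV, reduced 4:1 to 4 dB above → 9 dBV.
Stage 2: 9 dBV is 12 dB over -3 dBV; at 12:1 that becomes 1 dB over, giving -2 dBV.
Stage 3: -2 dBV ≤ 6 dBV, so stage 3 doesn't engage; output -2 dBV.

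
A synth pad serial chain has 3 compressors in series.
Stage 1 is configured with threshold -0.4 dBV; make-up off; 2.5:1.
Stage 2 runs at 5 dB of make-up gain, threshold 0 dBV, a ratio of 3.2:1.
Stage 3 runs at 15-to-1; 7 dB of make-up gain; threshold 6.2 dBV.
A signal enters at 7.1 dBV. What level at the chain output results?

12.8125 dBV

Stage 1: 7.5 dB above -0.4 dBV, reduced 2.5:1 to 3 dB above → 2.6 dBV.
Stage 2: 2.6 dB above 0 dBV, reduced 3.2:1 to 0.8125 dB above → 0.8125 dBV; +5 dB make-up → 5.8125 dBV.
Stage 3: 5.8125 dBV is at or below the 6.2 dBV threshold — no compression; make-up brings it to 12.8125 dBV.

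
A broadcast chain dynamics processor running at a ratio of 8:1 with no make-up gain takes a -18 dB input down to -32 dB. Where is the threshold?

-34 dB

Let T be the threshold. Output overshoot = (input overshoot)/R, so -32 − T = (-18 − T)/8.
8·(-32 − T) = -18 − T → 7·T = -256 − (-18) = -238.
T = -238/7 = -34 dB.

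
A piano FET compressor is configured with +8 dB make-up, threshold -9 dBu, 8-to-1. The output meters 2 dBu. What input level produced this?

15 dBu

Before make-up, the level was 2 − 8 = -6 dBu.
The compressed level sits -6 − (-9) = 3 dB over threshold.
Before 8:1 compression the overshoot was 3 × 8 = 24 dB, so input = -9 + 24 = 15 dBu.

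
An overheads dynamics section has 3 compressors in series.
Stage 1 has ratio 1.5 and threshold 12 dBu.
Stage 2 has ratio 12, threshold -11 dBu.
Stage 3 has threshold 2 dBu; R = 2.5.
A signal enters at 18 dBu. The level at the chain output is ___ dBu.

-8.75 dBu

Stage 1: overshoot 6 dB → 6/1.5 = 4 dB → 16 dBu.
Stage 2: 16 dBu is 27 dB over -11 dBu; at 12:1 that becomes 2.25 dB over, giving -8.75 dBu.
Stage 3: below threshold (-8.75 ≤ 2); passes unchanged; output -8.75 dBu.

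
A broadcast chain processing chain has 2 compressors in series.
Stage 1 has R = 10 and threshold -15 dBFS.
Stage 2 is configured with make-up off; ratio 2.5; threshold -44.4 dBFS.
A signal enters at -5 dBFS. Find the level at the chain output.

Stage 1: 10 dB above -15 dBFS, reduced 10:1 to 1 dB above → -14 dBFS.
Stage 2: overshoot 30.4 dB → 30.4/2.5 = 12.16 dB → -32.24 dBFS.

-32.24 dBFS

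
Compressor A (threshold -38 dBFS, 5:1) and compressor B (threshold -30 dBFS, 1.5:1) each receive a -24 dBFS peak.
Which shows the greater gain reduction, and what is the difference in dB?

A: GR = 14 − 14/5 = 11.2 dB.
B: GR = 6 − 6/1.5 = 2 dB.
A applies 9.2 dB more gain reduction.

A, by 9.2 dB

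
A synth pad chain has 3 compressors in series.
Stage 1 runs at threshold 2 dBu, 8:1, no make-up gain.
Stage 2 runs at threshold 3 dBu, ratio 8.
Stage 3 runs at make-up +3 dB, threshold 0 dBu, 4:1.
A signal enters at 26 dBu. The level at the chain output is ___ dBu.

3.8125 dBu

Stage 1: overshoot 24 dB → 24/8 = 3 dB → 5 dBu.
Stage 2: 5 dBu is 2 dB over 3 dBu; at 8:1 that becomes 0.25 dB over, giving 3.25 dBu.
Stage 3: 3.25 dBu is 3.25 dB over 0 dBu; at 4:1 that becomes 0.8125 dB over, giving 0.8125 dBu; +3 dB make-up → 3.8125 dBu.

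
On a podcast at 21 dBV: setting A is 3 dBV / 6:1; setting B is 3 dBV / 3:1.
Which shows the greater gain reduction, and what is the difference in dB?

A: GR = 18 − 18/6 = 15 dB.
B: GR = 18 − 18/3 = 12 dB.
Difference: 3 dB in favour of A.

A, by 3 dB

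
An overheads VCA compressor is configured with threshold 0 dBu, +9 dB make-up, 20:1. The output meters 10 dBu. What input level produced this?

20 dBu

Before make-up, the level was 10 − 9 = 1 dBu.
The compressed level sits 1 − 0 = 1 dB over threshold.
Undo the ratio: input overshoot = 1 × 20 = 20 dB, giving input = 20 dBu.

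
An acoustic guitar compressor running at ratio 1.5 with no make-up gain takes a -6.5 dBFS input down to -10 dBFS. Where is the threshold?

Gain reduction = -6.5 − (-10) = 3.5 dB; output overshoot = GR / (R − 1) = 3.5 / 0.5 = 7 dB.
Threshold = output − output overshoot = -10 − 7 = -17 dBFS.

-17 dBFS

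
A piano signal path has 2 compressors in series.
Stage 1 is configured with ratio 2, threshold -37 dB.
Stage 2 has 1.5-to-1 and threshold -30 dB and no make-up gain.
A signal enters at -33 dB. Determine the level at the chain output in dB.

-35 dB

Stage 1: -33 dB is 4 dB over -37 dB; at 2:1 that becomes 2 dB over, giving -35 dB.
Stage 2: -35 dB is at or below the -30 dB threshold — no compression; output -35 dB.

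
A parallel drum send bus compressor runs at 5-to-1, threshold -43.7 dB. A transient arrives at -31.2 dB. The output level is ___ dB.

-31.2 dB sits 12.5 dB over threshold.
The 12.5 dB excess becomes 2.5 dB after 5:1 reduction.
That puts the output at -41.2 dB.

-41.2 dB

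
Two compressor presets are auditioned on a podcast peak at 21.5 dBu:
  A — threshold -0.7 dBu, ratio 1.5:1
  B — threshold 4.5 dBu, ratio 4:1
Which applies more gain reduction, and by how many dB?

A: overshoot 22.2 dB → output overshoot 14.8 dB → GR 7.4 dB.
B: overshoot 17 dB → output overshoot 4.25 dB → GR 12.75 dB.
Difference: 5.35 dB in favour of B.

B, by 5.35 dB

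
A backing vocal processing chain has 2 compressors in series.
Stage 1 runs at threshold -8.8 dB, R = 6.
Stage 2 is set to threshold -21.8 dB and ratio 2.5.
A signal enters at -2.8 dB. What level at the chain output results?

Stage 1: 6 dB above -8.8 dB, reduced 6:1 to 1 dB above → -7.8 dB.
Stage 2: -7.8 dB is 14 dB over -21.8 dB; at 2.5:1 that becomes 5.6 dB over, giving -16.2 dB.

-16.2 dB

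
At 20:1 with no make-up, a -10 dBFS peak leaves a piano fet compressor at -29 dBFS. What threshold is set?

-30 dBFS

Let T be the threshold. Output overshoot = (input overshoot)/R, so -29 − T = (-10 − T)/20.
20·(-29 − T) = -10 − T → 19·T = -580 − (-10) = -570.
T = -570/19 = -30 dBFS.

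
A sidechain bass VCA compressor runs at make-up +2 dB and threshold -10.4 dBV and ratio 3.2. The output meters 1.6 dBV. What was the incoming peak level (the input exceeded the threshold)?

Before make-up, the level was 1.6 − 2 = -0.4 dBV.
The compressed level sits -0.4 − (-10.4) = 10 dB over threshold.
Undo the ratio: input overshoot = 10 × 3.2 = 32 dB, giving input = 21.6 dBV.

21.6 dBV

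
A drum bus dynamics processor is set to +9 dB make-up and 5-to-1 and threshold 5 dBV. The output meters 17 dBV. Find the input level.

20 dBV

Before make-up, the level was 17 − 9 = 8 dBV.
The compressed level sits 8 − 5 = 3 dB over threshold.
Input overshoot = R × output overshoot = 15 dB → input = 5 + 15 = 20 dBV.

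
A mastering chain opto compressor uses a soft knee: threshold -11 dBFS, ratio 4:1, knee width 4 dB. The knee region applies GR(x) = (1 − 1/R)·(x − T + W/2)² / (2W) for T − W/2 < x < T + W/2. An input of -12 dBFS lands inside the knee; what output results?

x − T + W/2 = -12 − (-11) + 2 = 1.
GR = (1 − 1/4) × 1² / 8 = 0.75 × 1 / 8 = 0.09375 dB.
Output = -12 − 0.09375 = -12.09375 dBFS.

-12.09375 dBFS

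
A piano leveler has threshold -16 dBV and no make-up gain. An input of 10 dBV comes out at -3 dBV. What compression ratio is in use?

2:1

Input overshoot = 10 − (-16) = 26 dB; output overshoot = -3 − (-16) = 13 dB.
Ratio = 26 / 13 = 2.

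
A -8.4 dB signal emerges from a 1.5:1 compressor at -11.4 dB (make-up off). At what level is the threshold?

-17.4 dB

Let T be the threshold. Output overshoot = (input overshoot)/R, so -11.4 − T = (-8.4 − T)/1.5.
1.5·(-11.4 − T) = -8.4 − T → 0.5·T = -17.1 − (-8.4) = -8.7.
T = -8.7/0.5 = -17.4 dB.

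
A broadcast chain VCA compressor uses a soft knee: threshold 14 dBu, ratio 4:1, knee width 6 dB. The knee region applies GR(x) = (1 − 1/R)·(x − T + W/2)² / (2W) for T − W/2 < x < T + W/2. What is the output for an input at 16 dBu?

x − T + W/2 = 16 − 14 + 3 = 5.
GR = (1 − 1/4) × 5² / 12 = 0.75 × 25 / 12 = 1.5625 dB.
Output = 16 − 1.5625 = 14.4375 dBu.

14.4375 dBu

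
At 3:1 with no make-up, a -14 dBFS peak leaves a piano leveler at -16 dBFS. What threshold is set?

-17 dBFS

Input is 3 dB above T (since output overshoot × R = input overshoot: (-16 − T)·3 = -14 − T gives T = -17 dBFS).
Check: -17 + (-14 − (-17))/3 = -17 + 1 = -16 dBFS. ✓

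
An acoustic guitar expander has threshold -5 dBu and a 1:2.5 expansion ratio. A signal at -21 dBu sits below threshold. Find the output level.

-45 dBu

Undershoot = (-5) − (-21) = 16 dB.
At 1:2.5, that expands to 40 dB under threshold.
Output = -5 − 40 = -45 dBu.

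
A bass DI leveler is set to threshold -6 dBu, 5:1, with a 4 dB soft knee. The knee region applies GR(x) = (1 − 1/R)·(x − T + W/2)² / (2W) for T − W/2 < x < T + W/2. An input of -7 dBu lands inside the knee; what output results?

-7.1 dBu

x − T + W/2 = -7 − (-6) + 2 = 1.
GR = (1 − 1/5) × 1² / 8 = 0.8 × 1 / 8 = 0.1 dB.
Output = -7 − 0.1 = -7.1 dBu.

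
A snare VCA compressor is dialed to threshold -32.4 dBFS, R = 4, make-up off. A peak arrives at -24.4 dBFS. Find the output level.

The input is 8 dB above the -32.4 dBFS threshold.
At 4:1 the overshoot is divided by 4, leaving 2 dB above threshold.
That puts the output at -30.4 dBFS.

-30.4 dBFS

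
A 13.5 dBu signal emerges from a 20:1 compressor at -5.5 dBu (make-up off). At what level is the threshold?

Gain reduction = 13.5 − (-5.5) = 19 dB; output overshoot = GR / (R − 1) = 19 / 19 = 1 dB.
Threshold = output − output overshoot = -5.5 − 1 = -6.5 dBu.

-6.5 dBu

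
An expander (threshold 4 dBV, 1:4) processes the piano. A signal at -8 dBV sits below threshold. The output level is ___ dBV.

The input is 12 dB below the 4 dBV threshold.
A 1:4 expander multiplies undershoot by 4: 12 × 4 = 48 dB below threshold.
Output = 4 − 48 = -44 dBV.

-44 dBV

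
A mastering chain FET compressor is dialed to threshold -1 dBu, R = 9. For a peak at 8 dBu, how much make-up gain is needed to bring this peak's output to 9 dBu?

9 dB

The peak compresses to -1 + 9/9 = 0 dBu.
To reach 9 dBu requires 9 − 0 = 9 dB of make-up.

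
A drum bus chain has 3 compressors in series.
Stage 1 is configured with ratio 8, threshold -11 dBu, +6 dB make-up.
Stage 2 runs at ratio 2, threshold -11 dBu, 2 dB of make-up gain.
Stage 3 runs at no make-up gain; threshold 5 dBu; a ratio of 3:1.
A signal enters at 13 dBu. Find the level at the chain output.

Stage 1: 24 dB above -11 dBu, reduced 8:1 to 3 dB above → -8 dBu; +6 dB make-up → -2 dBu.
Stage 2: -2 dBu is 9 dB over -11 dBu; at 2:1 that becomes 4.5 dB over, giving -6.5 dBu; +2 dB make-up → -4.5 dBu.
Stage 3: -4.5 dBu ≤ 5 dBu, so stage 3 doesn't engage; output -4.5 dBu.

-4.5 dBu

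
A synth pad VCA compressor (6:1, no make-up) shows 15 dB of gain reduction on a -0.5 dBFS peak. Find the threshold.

-18.5 dBFS

Let T be the threshold. Output overshoot = (input overshoot)/R, so -15.5 − T = (-0.5 − T)/6.
6·(-15.5 − T) = -0.5 − T → 5·T = -93 − (-0.5) = -92.5.
T = -92.5/5 = -18.5 dBFS.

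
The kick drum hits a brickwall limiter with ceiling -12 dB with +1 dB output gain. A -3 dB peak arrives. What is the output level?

-11 dB

A brickwall limiter is an ∞:1 compressor: any input above the ceiling is clamped to -12 dB.
Output gain then adds 1 dB: -12 + 1 = -11 dB.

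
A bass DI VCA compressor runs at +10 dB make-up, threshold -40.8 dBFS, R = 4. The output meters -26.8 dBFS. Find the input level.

Remove make-up: -26.8 − 10 = -36.8 dBFS.
That's 4 dB above the -40.8 dBFS threshold.
Input overshoot = R × output overshoot = 16 dB → input = -40.8 + 16 = -24.8 dBFS.

-24.8 dBFS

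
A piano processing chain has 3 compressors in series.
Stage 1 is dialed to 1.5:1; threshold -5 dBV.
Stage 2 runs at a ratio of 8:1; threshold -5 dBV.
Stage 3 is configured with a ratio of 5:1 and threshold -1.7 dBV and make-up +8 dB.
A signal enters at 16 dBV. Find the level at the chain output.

4.75 dBV

Stage 1: 21 dB above -5 dBV, reduced 1.5:1 to 14 dB above → 9 dBV.
Stage 2: 14 dB above -5 dBV, reduced 8:1 to 1.75 dB above → -3.25 dBV.
Stage 3: below threshold (-3.25 ≤ -1.7); passes unchanged; make-up brings it to 4.75 dBV.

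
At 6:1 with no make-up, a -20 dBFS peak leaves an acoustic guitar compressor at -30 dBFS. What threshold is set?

-32 dBFS

Let T be the threshold. Output overshoot = (input overshoot)/R, so -30 − T = (-20 − T)/6.
6·(-30 − T) = -20 − T → 5·T = -180 − (-20) = -160.
T = -160/5 = -32 dBFS.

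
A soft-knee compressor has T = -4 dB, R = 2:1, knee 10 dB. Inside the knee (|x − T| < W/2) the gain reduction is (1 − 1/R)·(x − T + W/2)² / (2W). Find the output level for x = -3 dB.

x − T + W/2 = -3 − (-4) + 5 = 6.
GR = (1 − 1/2) × 6² / 20 = 0.5 × 36 / 20 = 0.9 dB.
Output = -3 − 0.9 = -3.9 dB.

-3.9 dB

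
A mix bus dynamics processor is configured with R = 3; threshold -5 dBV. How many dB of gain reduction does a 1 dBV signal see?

4 dB

Overshoot = 1 − (-5) = 6 dB.
After 3:1 compression the overshoot becomes 6/3 = 2 dB.
So the signal is attenuated by 6 − 2 = 4 dB.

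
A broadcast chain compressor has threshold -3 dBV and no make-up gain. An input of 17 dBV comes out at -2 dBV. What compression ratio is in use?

Input overshoot = 17 − (-3) = 20 dB; output overshoot = -2 − (-3) = 1 dB.
Ratio = 20 / 1 = 20.

20:1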